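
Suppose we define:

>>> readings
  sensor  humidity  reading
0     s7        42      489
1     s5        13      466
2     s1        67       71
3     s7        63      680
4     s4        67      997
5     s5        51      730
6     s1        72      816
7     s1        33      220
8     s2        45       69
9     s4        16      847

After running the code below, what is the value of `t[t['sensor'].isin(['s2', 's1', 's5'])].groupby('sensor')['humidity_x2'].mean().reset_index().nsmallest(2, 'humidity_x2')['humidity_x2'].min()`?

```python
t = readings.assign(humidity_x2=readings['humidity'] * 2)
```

add column humidity_x2 = readings['humidity'] * 2:
  sensor  humidity  reading  humidity_x2
0     s7        42      489           84
1     s5        13      466           26
2     s1        67       71          134
3     s7        63      680          126
4     s4        67      997          134
5     s5        51      730          102
6     s1        72      816          144
7     s1        33      220           66
8     s2        45       69           90
9     s4        16      847           32
filter rows where sensor in ['s2', 's1', 's5']:
  sensor  humidity  reading  humidity_x2
1     s5        13      466           26
2     s1        67       71          134
5     s5        51      730          102
6     s1        72      816          144
7     s1        33      220           66
8     s2        45       69           90
group by sensor, mean of humidity_x2:
sensor
s1    114.666667
s2     90.000000
s5     64.000000
Name: humidity_x2, dtype: float64
reset_index():
  sensor  humidity_x2
0     s1   114.666667
1     s2    90.000000
2     s5    64.000000
take 2 rows with smallest humidity_x2:
  sensor  humidity_x2
2     s5         64.0
1     s2         90.0

64.0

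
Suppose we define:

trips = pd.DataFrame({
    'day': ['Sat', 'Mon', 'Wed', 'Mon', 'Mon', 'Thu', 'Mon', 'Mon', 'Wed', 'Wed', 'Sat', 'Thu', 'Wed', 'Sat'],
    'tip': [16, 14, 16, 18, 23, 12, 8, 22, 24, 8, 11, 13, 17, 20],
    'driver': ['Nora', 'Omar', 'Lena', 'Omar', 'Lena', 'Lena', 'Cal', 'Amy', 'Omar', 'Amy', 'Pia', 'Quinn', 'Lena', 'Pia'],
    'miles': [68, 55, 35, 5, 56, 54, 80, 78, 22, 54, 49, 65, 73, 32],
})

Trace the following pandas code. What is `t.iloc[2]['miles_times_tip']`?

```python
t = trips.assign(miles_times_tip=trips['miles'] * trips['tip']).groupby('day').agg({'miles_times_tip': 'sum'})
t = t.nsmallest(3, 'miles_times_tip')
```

2761

add column miles_times_tip = trips['miles'] * trips['tip']:
    day  tip driver  miles  miles_times_tip
0   Sat   16   Nora     68             1088
1   Mon   14   Omar     55              770
2   Wed   16   Lena     35              560
3   Mon   18   Omar      5               90
4   Mon   23   Lena     56             1288
5   Thu   12   Lena     54              648
6   Mon    8    Cal     80              640
7   Mon   22    Amy     78             1716
8   Wed   24   Omar     22              528
9   Wed    8    Amy     54              432
10  Sat   11    Pia     49              539
11  Thu   13  Quinn     65              845
12  Wed   17   Lena     73             1241
13  Sat   20    Pia     32              640
group by day, sum of miles_times_tip:
     miles_times_tip
day                 
Mon             4504
Sat             2267
Thu             1493
Wed             2761
take 3 rows with smallest miles_times_tip:
     miles_times_tip
day                 
Thu             1493
Sat             2267
Wed             2761
Then the value at position 2, column 'miles_times_tip': 2761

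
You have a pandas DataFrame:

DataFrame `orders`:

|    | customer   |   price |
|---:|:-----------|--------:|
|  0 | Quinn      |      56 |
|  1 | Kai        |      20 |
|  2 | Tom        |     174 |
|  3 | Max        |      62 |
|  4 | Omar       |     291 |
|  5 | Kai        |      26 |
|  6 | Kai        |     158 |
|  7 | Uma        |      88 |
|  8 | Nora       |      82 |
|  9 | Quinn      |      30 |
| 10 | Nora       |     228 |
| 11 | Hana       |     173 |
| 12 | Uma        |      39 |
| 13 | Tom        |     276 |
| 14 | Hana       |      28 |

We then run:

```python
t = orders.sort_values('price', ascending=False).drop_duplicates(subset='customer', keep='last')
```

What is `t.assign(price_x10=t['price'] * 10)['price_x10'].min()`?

sort by price descending:
   customer  price
4      Omar    291
13      Tom    276
10     Nora    228
2       Tom    174
11     Hana    173
6       Kai    158
7       Uma     88
8      Nora     82
3       Max     62
0     Quinn     56
12      Uma     39
9     Quinn     30
14     Hana     28
5       Kai     26
1       Kai     20
drop duplicate customer (keep=last):
   customer  price
4      Omar    291
2       Tom    174
8      Nora     82
3       Max     62
12      Uma     39
9     Quinn     30
14     Hana     28
1       Kai     20
add column price_x10 = t['price'] * 10:
   customer  price  price_x10
4      Omar    291       2910
2       Tom    174       1740
8      Nora     82        820
3       Max     62        620
12      Uma     39        390
9     Quinn     30        300
14     Hana     28        280
1       Kai     20        200
Then the min of column 'price_x10': 200

200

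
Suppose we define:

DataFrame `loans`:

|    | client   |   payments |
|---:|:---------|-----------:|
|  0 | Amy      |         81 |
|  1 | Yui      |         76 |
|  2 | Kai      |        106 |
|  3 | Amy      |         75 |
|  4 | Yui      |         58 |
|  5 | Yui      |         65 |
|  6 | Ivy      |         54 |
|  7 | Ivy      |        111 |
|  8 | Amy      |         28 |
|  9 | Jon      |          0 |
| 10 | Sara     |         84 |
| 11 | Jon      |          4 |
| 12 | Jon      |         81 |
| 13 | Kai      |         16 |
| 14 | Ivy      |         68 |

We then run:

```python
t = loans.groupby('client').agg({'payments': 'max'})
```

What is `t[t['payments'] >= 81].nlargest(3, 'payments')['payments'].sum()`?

group by client, max of payments:
        payments
client          
Amy           81
Ivy          111
Jon           81
Kai          106
Sara          84
Yui           76
filter rows where payments >= 81:
        payments
client          
Amy           81
Ivy          111
Jon           81
Kai          106
Sara          84
take 3 rows with largest payments:
        payments
client          
Ivy          111
Kai          106
Sara          84

301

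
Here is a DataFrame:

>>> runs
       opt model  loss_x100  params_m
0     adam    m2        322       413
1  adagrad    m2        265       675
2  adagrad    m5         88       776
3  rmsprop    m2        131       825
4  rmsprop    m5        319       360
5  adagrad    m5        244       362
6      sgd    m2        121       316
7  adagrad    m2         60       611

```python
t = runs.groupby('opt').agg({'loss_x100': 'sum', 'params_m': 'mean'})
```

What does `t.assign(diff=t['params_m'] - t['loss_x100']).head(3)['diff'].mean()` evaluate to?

60.8333333333

group by opt: sum(loss_x100), mean(params_m):
         loss_x100  params_m
opt                         
adagrad        657     606.0
adam           322     413.0
rmsprop        450     592.5
sgd            121     316.0
add column diff = t['params_m'] - t['loss_x100']:
         loss_x100  params_m   diff
opt                                
adagrad        657     606.0  -51.0
adam           322     413.0   91.0
rmsprop        450     592.5  142.5
sgd            121     316.0  195.0
take first 3 rows:
         loss_x100  params_m   diff
opt                                
adagrad        657     606.0  -51.0
adam           322     413.0   91.0
rmsprop        450     592.5  142.5
Finally, mean of column 'diff' = 60.8333333333.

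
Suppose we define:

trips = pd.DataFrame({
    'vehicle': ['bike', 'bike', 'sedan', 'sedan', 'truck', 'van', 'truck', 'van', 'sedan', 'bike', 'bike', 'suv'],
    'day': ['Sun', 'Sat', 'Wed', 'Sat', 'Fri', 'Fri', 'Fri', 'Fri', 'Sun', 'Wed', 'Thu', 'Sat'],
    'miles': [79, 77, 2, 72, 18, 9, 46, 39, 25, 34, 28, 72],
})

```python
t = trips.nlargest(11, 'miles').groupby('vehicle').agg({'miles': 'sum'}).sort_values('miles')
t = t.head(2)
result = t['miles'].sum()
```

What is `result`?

112

take 11 rows with largest miles:
   vehicle  day  miles
0     bike  Sun     79
1     bike  Sat     77
3    sedan  Sat     72
11     suv  Sat     72
6    truck  Fri     46
7      van  Fri     39
9     bike  Wed     34
10    bike  Thu     28
8    sedan  Sun     25
4    truck  Fri     18
5      van  Fri      9
group by vehicle, sum of miles:
         miles
vehicle       
bike       218
sedan       97
suv         72
truck       64
van         48
sort by miles:
         miles
vehicle       
van         48
truck       64
suv         72
sedan       97
bike       218
take first 2 rows:
         miles
vehicle       
van         48
truck       64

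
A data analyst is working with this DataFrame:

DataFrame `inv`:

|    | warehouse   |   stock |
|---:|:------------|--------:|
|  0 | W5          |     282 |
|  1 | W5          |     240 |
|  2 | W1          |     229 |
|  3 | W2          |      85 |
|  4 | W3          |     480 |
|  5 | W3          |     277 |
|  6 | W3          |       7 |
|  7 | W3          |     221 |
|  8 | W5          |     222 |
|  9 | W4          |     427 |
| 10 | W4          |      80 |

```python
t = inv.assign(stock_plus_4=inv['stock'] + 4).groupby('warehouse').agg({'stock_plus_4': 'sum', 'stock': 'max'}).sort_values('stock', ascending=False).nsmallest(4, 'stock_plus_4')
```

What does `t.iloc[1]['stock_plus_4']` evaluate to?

233

add column stock_plus_4 = inv['stock'] + 4:
   warehouse  stock  stock_plus_4
0         W5    282           286
1         W5    240           244
2         W1    229           233
3         W2     85            89
4         W3    480           484
5         W3    277           281
6         W3      7            11
7         W3    221           225
8         W5    222           226
9         W4    427           431
10        W4     80            84
group by warehouse: sum(stock_plus_4), max(stock):
           stock_plus_4  stock
warehouse                     
W1                  233    229
W2                   89     85
W3                 1001    480
W4                  515    427
W5                  756    282
sort by stock descending:
           stock_plus_4  stock
warehouse                     
W3                 1001    480
W4                  515    427
W5                  756    282
W1                  233    229
W2                   89     85
take 4 rows with smallest stock_plus_4:
           stock_plus_4  stock
warehouse                     
W2                   89     85
W1                  233    229
W4                  515    427
W5                  756    282
Then the value at position 1, column 'stock_plus_4': 233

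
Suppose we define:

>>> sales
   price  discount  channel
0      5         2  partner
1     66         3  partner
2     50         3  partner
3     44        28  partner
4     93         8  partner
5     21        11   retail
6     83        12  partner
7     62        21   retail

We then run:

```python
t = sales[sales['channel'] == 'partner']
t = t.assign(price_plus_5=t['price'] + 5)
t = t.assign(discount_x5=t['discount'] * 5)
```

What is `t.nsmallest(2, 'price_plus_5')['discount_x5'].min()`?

10

filter rows where channel == 'partner':
   price  discount  channel
0      5         2  partner
1     66         3  partner
2     50         3  partner
3     44        28  partner
4     93         8  partner
6     83        12  partner
add column price_plus_5 = t['price'] + 5:
   price  discount  channel  price_plus_5
0      5         2  partner            10
1     66         3  partner            71
2     50         3  partner            55
3     44        28  partner            49
4     93         8  partner            98
6     83        12  partner            88
add column discount_x5 = t['discount'] * 5:
   price  discount  channel  price_plus_5  discount_x5
0      5         2  partner            10           10
1     66         3  partner            71           15
2     50         3  partner            55           15
3     44        28  partner            49          140
4     93         8  partner            98           40
6     83        12  partner            88           60
take 2 rows with smallest price_plus_5:
   price  discount  channel  price_plus_5  discount_x5
0      5         2  partner            10           10
3     44        28  partner            49          140
The min of column 'discount_x5' is 10.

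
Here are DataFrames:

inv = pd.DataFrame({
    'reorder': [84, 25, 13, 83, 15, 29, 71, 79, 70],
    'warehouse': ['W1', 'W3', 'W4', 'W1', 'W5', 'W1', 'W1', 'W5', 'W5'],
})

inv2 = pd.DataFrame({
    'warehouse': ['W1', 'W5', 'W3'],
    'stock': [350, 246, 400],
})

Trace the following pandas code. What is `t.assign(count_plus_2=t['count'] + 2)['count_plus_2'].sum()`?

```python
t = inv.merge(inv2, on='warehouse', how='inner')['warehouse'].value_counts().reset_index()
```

merge on 'warehouse' (how='inner') → 8 rows:
   reorder warehouse  stock
0       84        W1    350
1       25        W3    400
2       83        W1    350
3       15        W5    246
4       29        W1    350
5       71        W1    350
6       79        W5    246
7       70        W5    246
value_counts of warehouse:
warehouse
W1    4
W5    3
W3    1
Name: count, dtype: int64
reset_index():
  warehouse  count
0        W1      4
1        W5      3
2        W3      1
add column count_plus_2 = t['count'] + 2:
  warehouse  count  count_plus_2
0        W1      4             6
1        W5      3             5
2        W3      1             3
Taking the sum of column 'count_plus_2' gives 14.

14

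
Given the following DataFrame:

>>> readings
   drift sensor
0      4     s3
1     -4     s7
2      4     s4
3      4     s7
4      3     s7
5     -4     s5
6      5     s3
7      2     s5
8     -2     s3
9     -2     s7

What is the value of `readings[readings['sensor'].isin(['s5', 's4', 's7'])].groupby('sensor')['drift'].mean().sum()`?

3.25

filter rows where sensor in ['s5', 's4', 's7']:
   drift sensor
1     -4     s7
2      4     s4
3      4     s7
4      3     s7
5     -4     s5
7      2     s5
9     -2     s7
group by sensor, mean of drift:
sensor
s4    4.00
s5   -1.00
s7    0.25
Name: drift, dtype: float64
Finally, sum of the resulting series = 3.25.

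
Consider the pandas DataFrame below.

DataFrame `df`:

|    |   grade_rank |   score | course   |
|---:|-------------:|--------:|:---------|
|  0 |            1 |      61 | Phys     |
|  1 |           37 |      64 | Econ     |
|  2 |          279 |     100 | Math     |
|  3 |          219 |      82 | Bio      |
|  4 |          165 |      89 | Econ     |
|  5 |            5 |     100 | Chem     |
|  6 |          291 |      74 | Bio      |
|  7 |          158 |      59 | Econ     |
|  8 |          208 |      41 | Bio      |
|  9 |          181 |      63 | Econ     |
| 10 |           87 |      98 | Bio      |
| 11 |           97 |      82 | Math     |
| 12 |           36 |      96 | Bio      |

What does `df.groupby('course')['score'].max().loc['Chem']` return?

group by course, max of score:
course
Bio      98
Chem    100
Econ     89
Math    100
Phys     61
Name: score, dtype: int64

100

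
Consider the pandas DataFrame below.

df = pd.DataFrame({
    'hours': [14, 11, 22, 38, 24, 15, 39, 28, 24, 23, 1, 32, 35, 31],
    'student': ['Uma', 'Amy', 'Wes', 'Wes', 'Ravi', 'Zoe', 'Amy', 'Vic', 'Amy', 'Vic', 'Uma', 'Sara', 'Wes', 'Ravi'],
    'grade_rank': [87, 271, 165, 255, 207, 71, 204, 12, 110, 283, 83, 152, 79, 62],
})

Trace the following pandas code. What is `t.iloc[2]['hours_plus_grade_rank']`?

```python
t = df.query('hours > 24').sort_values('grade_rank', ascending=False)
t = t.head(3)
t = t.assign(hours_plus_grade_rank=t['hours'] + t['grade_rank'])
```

filter rows where hours > 24:
    hours student  grade_rank
3      38     Wes         255
6      39     Amy         204
7      28     Vic          12
11     32    Sara         152
12     35     Wes          79
13     31    Ravi          62
sort by grade_rank descending:
    hours student  grade_rank
3      38     Wes         255
6      39     Amy         204
11     32    Sara         152
12     35     Wes          79
13     31    Ravi          62
7      28     Vic          12
take first 3 rows:
    hours student  grade_rank
3      38     Wes         255
6      39     Amy         204
11     32    Sara         152
add column hours_plus_grade_rank = t['hours'] + t['grade_rank']:
    hours student  grade_rank  hours_plus_grade_rank
3      38     Wes         255                    293
6      39     Amy         204                    243
11     32    Sara         152                    184
The value at position 2, column 'hours_plus_grade_rank' is 184.

184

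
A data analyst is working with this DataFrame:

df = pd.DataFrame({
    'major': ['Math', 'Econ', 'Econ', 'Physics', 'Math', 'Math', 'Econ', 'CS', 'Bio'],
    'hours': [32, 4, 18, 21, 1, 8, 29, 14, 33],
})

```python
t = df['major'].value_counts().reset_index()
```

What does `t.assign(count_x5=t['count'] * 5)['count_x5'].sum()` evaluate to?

45

value_counts of major:
major
Math       3
Econ       3
Physics    1
CS         1
Bio        1
Name: count, dtype: int64
reset_index():
     major  count
0     Math      3
1     Econ      3
2  Physics      1
3       CS      1
4      Bio      1
add column count_x5 = t['count'] * 5:
     major  count  count_x5
0     Math      3        15
1     Econ      3        15
2  Physics      1         5
3       CS      1         5
4      Bio      1         5
The sum of column 'count_x5' is 45.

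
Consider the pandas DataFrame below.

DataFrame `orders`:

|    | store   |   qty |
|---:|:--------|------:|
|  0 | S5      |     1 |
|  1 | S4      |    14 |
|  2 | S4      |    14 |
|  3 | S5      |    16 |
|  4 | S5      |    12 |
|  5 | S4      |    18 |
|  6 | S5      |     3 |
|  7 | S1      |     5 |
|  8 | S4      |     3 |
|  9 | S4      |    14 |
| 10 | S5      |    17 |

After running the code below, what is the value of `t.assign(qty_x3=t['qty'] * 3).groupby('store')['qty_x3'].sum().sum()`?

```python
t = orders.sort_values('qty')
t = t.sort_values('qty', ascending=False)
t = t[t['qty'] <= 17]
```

297

sort by qty:
   store  qty
0     S5    1
6     S5    3
8     S4    3
7     S1    5
4     S5   12
1     S4   14
2     S4   14
9     S4   14
3     S5   16
10    S5   17
5     S4   18
sort by qty descending:
   store  qty
5     S4   18
10    S5   17
3     S5   16
1     S4   14
2     S4   14
9     S4   14
4     S5   12
7     S1    5
6     S5    3
8     S4    3
0     S5    1
filter rows where qty <= 17:
   store  qty
10    S5   17
3     S5   16
1     S4   14
2     S4   14
9     S4   14
4     S5   12
7     S1    5
6     S5    3
8     S4    3
0     S5    1
add column qty_x3 = t['qty'] * 3:
   store  qty  qty_x3
10    S5   17      51
3     S5   16      48
1     S4   14      42
2     S4   14      42
9     S4   14      42
4     S5   12      36
7     S1    5      15
6     S5    3       9
8     S4    3       9
0     S5    1       3
group by store, sum of qty_x3:
store
S1     15
S4    135
S5    147
Name: qty_x3, dtype: int64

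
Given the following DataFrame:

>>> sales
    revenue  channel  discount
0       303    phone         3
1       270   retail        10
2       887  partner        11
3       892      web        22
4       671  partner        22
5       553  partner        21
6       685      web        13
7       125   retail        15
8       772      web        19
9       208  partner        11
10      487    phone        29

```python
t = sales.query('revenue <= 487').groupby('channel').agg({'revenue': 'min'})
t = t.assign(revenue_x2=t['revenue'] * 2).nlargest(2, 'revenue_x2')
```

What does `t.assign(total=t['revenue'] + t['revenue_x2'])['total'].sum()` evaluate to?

filter rows where revenue <= 487:
    revenue  channel  discount
0       303    phone         3
1       270   retail        10
7       125   retail        15
9       208  partner        11
10      487    phone        29
group by channel, min of revenue:
         revenue
channel         
partner      208
phone        303
retail       125
add column revenue_x2 = t['revenue'] * 2:
         revenue  revenue_x2
channel                     
partner      208         416
phone        303         606
retail       125         250
take 2 rows with largest revenue_x2:
         revenue  revenue_x2
channel                     
phone        303         606
partner      208         416
add column total = t['revenue'] + t['revenue_x2']:
         revenue  revenue_x2  total
channel                            
phone        303         606    909
partner      208         416    624
sum of column 'total' → 1533

1533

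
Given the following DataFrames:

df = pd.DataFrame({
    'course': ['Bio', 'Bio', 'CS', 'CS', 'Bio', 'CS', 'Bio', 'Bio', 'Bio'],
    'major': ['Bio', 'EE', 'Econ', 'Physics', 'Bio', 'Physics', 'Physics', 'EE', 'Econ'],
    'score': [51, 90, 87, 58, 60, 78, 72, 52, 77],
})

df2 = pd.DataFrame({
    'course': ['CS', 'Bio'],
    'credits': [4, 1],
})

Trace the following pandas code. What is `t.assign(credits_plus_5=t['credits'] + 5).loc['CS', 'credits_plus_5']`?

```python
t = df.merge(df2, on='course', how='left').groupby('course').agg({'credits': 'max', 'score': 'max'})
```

9

merge on 'course' (how='left') → 9 rows:
  course    major  score  credits
0    Bio      Bio     51        1
1    Bio       EE     90        1
2     CS     Econ     87        4
3     CS  Physics     58        4
4    Bio      Bio     60        1
5     CS  Physics     78        4
6    Bio  Physics     72        1
7    Bio       EE     52        1
8    Bio     Econ     77        1
group by course: max(credits), max(score):
        credits  score
course                
Bio           1     90
CS            4     87
add column credits_plus_5 = t['credits'] + 5:
        credits  score  credits_plus_5
course                                
Bio           1     90               6
CS            4     87               9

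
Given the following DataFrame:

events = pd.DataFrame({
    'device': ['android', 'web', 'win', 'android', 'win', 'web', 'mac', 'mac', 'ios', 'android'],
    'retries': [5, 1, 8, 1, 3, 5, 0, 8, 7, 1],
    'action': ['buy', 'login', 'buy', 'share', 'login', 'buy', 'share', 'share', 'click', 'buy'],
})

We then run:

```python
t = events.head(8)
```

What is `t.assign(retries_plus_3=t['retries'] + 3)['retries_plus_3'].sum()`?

55

take first 8 rows:
    device  retries action
0  android        5    buy
1      web        1  login
2      win        8    buy
3  android        1  share
4      win        3  login
5      web        5    buy
6      mac        0  share
7      mac        8  share
add column retries_plus_3 = t['retries'] + 3:
    device  retries action  retries_plus_3
0  android        5    buy               8
1      web        1  login               4
2      win        8    buy              11
3  android        1  share               4
4      win        3  login               6
5      web        5    buy               8
6      mac        0  share               3
7      mac        8  share              11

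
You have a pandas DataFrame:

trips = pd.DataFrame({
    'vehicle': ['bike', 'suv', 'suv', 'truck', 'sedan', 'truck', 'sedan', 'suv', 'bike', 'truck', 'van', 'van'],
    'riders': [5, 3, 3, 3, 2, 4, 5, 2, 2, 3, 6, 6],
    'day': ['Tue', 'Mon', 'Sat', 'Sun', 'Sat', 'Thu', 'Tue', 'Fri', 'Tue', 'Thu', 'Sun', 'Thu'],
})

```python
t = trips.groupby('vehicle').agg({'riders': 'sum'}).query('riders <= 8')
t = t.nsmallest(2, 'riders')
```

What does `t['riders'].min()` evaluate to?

group by vehicle, sum of riders:
         riders
vehicle        
bike          7
sedan         7
suv           8
truck        10
van          12
filter rows where riders <= 8:
         riders
vehicle        
bike          7
sedan         7
suv           8
take 2 rows with smallest riders:
         riders
vehicle        
bike          7
sedan         7
Finally, min of column 'riders' = 7.

7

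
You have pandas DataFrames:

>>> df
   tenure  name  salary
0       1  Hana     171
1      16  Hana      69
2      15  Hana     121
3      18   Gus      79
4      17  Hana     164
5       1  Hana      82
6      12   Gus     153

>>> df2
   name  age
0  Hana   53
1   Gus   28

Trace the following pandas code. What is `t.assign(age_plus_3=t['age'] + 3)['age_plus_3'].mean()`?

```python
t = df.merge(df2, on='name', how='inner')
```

48.8571428571

merge on 'name' (how='inner') → 7 rows:
   tenure  name  salary  age
0       1  Hana     171   53
1      16  Hana      69   53
2      15  Hana     121   53
3      18   Gus      79   28
4      17  Hana     164   53
5       1  Hana      82   53
6      12   Gus     153   28
add column age_plus_3 = t['age'] + 3:
   tenure  name  salary  age  age_plus_3
0       1  Hana     171   53          56
1      16  Hana      69   53          56
2      15  Hana     121   53          56
3      18   Gus      79   28          31
4      17  Hana     164   53          56
5       1  Hana      82   53          56
6      12   Gus     153   28          31
Taking the mean of column 'age_plus_3' gives 48.8571428571.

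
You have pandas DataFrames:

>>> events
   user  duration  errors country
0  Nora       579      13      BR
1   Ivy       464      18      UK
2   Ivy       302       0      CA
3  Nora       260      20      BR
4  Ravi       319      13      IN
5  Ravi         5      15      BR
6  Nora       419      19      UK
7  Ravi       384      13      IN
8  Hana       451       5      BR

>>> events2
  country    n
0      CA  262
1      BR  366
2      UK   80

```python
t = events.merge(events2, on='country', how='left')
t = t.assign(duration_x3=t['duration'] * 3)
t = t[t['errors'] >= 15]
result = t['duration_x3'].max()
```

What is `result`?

1392

merge on 'country' (how='left') → 9 rows:
   user  duration  errors country      n
0  Nora       579      13      BR  366.0
1   Ivy       464      18      UK   80.0
2   Ivy       302       0      CA  262.0
3  Nora       260      20      BR  366.0
4  Ravi       319      13      IN    NaN
5  Ravi         5      15      BR  366.0
6  Nora       419      19      UK   80.0
7  Ravi       384      13      IN    NaN
8  Hana       451       5      BR  366.0
add column duration_x3 = t['duration'] * 3:
   user  duration  errors country      n  duration_x3
0  Nora       579      13      BR  366.0         1737
1   Ivy       464      18      UK   80.0         1392
2   Ivy       302       0      CA  262.0          906
3  Nora       260      20      BR  366.0          780
4  Ravi       319      13      IN    NaN          957
5  Ravi         5      15      BR  366.0           15
6  Nora       419      19      UK   80.0         1257
7  Ravi       384      13      IN    NaN         1152
8  Hana       451       5      BR  366.0         1353
filter rows where errors >= 15:
   user  duration  errors country      n  duration_x3
1   Ivy       464      18      UK   80.0         1392
3  Nora       260      20      BR  366.0          780
5  Ravi         5      15      BR  366.0           15
6  Nora       419      19      UK   80.0         1257
Then the max of column 'duration_x3': 1392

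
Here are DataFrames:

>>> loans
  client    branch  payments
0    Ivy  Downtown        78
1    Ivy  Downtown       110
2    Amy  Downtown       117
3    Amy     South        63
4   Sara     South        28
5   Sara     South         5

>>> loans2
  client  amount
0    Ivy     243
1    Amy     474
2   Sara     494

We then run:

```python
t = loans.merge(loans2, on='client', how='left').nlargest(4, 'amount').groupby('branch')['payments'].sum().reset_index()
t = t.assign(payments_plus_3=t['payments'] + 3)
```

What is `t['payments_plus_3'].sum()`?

219

merge on 'client' (how='left') → 6 rows:
  client    branch  payments  amount
0    Ivy  Downtown        78     243
1    Ivy  Downtown       110     243
2    Amy  Downtown       117     474
3    Amy     South        63     474
4   Sara     South        28     494
5   Sara     South         5     494
take 4 rows with largest amount:
  client    branch  payments  amount
4   Sara     South        28     494
5   Sara     South         5     494
2    Amy  Downtown       117     474
3    Amy     South        63     474
group by branch, sum of payments:
branch
Downtown    117
South        96
Name: payments, dtype: int64
reset_index():
     branch  payments
0  Downtown       117
1     South        96
add column payments_plus_3 = t['payments'] + 3:
     branch  payments  payments_plus_3
0  Downtown       117              120
1     South        96               99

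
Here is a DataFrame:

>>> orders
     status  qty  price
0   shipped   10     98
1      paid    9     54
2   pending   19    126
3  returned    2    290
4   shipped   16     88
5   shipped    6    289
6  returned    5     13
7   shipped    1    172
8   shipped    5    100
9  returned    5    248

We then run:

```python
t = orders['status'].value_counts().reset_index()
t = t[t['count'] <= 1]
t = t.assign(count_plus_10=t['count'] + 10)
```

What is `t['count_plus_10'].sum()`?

value_counts of status:
status
shipped     5
returned    3
paid        1
pending     1
Name: count, dtype: int64
reset_index():
     status  count
0   shipped      5
1  returned      3
2      paid      1
3   pending      1
filter rows where count <= 1:
    status  count
2     paid      1
3  pending      1
add column count_plus_10 = t['count'] + 10:
    status  count  count_plus_10
2     paid      1             11
3  pending      1             11
sum of column 'count_plus_10' → 22

22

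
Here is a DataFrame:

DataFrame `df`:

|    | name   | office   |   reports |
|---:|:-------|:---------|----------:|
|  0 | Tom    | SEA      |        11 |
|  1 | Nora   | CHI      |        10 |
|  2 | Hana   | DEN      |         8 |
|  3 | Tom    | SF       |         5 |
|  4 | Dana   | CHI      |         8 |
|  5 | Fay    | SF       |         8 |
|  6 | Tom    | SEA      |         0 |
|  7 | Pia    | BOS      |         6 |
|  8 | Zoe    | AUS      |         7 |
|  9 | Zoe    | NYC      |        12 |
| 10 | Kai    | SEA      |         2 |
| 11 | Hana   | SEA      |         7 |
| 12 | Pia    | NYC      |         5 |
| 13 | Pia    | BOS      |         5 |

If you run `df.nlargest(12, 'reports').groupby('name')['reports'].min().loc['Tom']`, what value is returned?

5

take 12 rows with largest reports:
    name office  reports
9    Zoe    NYC       12
0    Tom    SEA       11
1   Nora    CHI       10
2   Hana    DEN        8
4   Dana    CHI        8
5    Fay     SF        8
8    Zoe    AUS        7
11  Hana    SEA        7
7    Pia    BOS        6
3    Tom     SF        5
12   Pia    NYC        5
13   Pia    BOS        5
group by name, min of reports:
name
Dana     8
Fay      8
Hana     7
Nora    10
Pia      5
Tom      5
Zoe      7
Name: reports, dtype: int64
Finally, value at index 'Tom' = 5.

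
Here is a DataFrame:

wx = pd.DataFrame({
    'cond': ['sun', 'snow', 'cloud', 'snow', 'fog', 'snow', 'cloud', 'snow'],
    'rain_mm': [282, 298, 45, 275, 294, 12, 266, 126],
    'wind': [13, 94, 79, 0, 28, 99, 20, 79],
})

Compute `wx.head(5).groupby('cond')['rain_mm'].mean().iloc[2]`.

286.5

take first 5 rows:
    cond  rain_mm  wind
0    sun      282    13
1   snow      298    94
2  cloud       45    79
3   snow      275     0
4    fog      294    28
group by cond, mean of rain_mm:
cond
cloud     45.0
fog      294.0
snow     286.5
sun      282.0
Name: rain_mm, dtype: float64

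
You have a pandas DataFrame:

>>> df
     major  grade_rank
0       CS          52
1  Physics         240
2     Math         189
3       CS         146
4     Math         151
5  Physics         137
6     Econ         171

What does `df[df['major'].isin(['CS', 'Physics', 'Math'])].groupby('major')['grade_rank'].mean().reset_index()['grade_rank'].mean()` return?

152.5

filter rows where major in ['CS', 'Physics', 'Math']:
     major  grade_rank
0       CS          52
1  Physics         240
2     Math         189
3       CS         146
4     Math         151
5  Physics         137
group by major, mean of grade_rank:
major
CS          99.0
Math       170.0
Physics    188.5
Name: grade_rank, dtype: float64
reset_index():
     major  grade_rank
0       CS        99.0
1     Math       170.0
2  Physics       188.5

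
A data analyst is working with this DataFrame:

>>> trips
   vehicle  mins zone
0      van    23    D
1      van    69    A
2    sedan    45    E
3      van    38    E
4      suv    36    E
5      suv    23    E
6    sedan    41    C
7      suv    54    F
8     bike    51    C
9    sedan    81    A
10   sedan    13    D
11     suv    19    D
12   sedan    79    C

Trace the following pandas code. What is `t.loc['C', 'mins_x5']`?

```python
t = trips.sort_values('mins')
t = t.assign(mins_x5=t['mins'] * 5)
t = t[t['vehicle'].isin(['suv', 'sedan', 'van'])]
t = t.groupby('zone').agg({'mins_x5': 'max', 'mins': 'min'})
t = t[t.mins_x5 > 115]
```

395

sort by mins:
   vehicle  mins zone
10   sedan    13    D
11     suv    19    D
0      van    23    D
5      suv    23    E
4      suv    36    E
3      van    38    E
6    sedan    41    C
2    sedan    45    E
8     bike    51    C
7      suv    54    F
1      van    69    A
12   sedan    79    C
9    sedan    81    A
add column mins_x5 = t['mins'] * 5:
   vehicle  mins zone  mins_x5
10   sedan    13    D       65
11     suv    19    D       95
0      van    23    D      115
5      suv    23    E      115
4      suv    36    E      180
3      van    38    E      190
6    sedan    41    C      205
2    sedan    45    E      225
8     bike    51    C      255
7      suv    54    F      270
1      van    69    A      345
12   sedan    79    C      395
9    sedan    81    A      405
filter rows where vehicle in ['suv', 'sedan', 'van']:
   vehicle  mins zone  mins_x5
10   sedan    13    D       65
11     suv    19    D       95
0      van    23    D      115
5      suv    23    E      115
4      suv    36    E      180
3      van    38    E      190
6    sedan    41    C      205
2    sedan    45    E      225
7      suv    54    F      270
1      van    69    A      345
12   sedan    79    C      395
9    sedan    81    A      405
group by zone: max(mins_x5), min(mins):
      mins_x5  mins
zone               
A         405    69
C         395    41
D         115    13
E         225    23
F         270    54
filter rows where mins_x5 > 115:
      mins_x5  mins
zone               
A         405    69
C         395    41
E         225    23
F         270    54
So loc['C', 'mins_x5'] = 395.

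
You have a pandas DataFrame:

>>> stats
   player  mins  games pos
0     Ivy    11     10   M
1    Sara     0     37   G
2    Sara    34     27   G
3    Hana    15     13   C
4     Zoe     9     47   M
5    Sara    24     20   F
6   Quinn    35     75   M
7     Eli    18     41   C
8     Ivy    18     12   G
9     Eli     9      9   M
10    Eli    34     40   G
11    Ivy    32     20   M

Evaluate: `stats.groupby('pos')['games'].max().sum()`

group by pos, max of games:
pos
C    41
F    20
G    40
M    75
Name: games, dtype: int64

176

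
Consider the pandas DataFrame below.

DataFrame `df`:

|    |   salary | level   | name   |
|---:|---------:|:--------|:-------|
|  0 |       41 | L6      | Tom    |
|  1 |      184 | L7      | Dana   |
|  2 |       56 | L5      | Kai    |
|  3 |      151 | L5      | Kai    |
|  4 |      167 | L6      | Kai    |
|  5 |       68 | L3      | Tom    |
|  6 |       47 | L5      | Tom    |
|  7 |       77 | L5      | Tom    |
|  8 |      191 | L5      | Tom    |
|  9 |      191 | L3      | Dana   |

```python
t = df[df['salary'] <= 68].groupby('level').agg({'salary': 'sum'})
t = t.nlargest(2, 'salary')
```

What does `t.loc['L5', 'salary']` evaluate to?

103

filter rows where salary <= 68:
   salary level name
0      41    L6  Tom
2      56    L5  Kai
5      68    L3  Tom
6      47    L5  Tom
group by level, sum of salary:
       salary
level        
L3         68
L5        103
L6         41
take 2 rows with largest salary:
       salary
level        
L5        103
L3         68
value at row 'L5', column 'salary' → 103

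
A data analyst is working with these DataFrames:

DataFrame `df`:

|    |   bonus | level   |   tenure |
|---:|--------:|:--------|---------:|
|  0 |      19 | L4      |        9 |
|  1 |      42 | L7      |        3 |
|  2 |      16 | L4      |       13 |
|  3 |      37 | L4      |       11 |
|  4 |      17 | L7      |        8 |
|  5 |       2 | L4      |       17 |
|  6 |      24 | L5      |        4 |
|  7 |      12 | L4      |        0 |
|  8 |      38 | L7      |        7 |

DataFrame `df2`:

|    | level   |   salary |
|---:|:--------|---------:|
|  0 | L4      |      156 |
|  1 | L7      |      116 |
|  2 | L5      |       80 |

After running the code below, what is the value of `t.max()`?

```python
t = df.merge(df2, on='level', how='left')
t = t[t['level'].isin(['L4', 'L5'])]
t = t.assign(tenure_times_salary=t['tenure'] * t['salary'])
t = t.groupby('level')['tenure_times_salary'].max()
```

merge on 'level' (how='left') → 9 rows:
   bonus level  tenure  salary
0     19    L4       9     156
1     42    L7       3     116
2     16    L4      13     156
3     37    L4      11     156
4     17    L7       8     116
5      2    L4      17     156
6     24    L5       4      80
7     12    L4       0     156
8     38    L7       7     116
filter rows where level in ['L4', 'L5']:
   bonus level  tenure  salary
0     19    L4       9     156
2     16    L4      13     156
3     37    L4      11     156
5      2    L4      17     156
6     24    L5       4      80
7     12    L4       0     156
add column tenure_times_salary = t['tenure'] * t['salary']:
   bonus level  tenure  salary  tenure_times_salary
0     19    L4       9     156                 1404
2     16    L4      13     156                 2028
3     37    L4      11     156                 1716
5      2    L4      17     156                 2652
6     24    L5       4      80                  320
7     12    L4       0     156                    0
group by level, max of tenure_times_salary:
level
L4    2652
L5     320
Name: tenure_times_salary, dtype: int64
Taking the max of the resulting series gives 2652.

2652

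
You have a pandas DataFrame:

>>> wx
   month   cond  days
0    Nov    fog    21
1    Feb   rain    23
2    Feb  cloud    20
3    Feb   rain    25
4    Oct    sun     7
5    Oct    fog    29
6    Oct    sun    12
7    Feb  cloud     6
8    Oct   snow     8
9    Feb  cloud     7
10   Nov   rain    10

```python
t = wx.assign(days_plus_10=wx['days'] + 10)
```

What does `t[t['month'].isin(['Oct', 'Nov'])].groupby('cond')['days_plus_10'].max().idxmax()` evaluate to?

add column days_plus_10 = wx['days'] + 10:
   month   cond  days  days_plus_10
0    Nov    fog    21            31
1    Feb   rain    23            33
2    Feb  cloud    20            30
3    Feb   rain    25            35
4    Oct    sun     7            17
5    Oct    fog    29            39
6    Oct    sun    12            22
7    Feb  cloud     6            16
8    Oct   snow     8            18
9    Feb  cloud     7            17
10   Nov   rain    10            20
filter rows where month in ['Oct', 'Nov']:
   month  cond  days  days_plus_10
0    Nov   fog    21            31
4    Oct   sun     7            17
5    Oct   fog    29            39
6    Oct   sun    12            22
8    Oct  snow     8            18
10   Nov  rain    10            20
group by cond, max of days_plus_10:
cond
fog     39
rain    20
snow    18
sun     22
Name: days_plus_10, dtype: int64
The label with the largest value is fog.

fog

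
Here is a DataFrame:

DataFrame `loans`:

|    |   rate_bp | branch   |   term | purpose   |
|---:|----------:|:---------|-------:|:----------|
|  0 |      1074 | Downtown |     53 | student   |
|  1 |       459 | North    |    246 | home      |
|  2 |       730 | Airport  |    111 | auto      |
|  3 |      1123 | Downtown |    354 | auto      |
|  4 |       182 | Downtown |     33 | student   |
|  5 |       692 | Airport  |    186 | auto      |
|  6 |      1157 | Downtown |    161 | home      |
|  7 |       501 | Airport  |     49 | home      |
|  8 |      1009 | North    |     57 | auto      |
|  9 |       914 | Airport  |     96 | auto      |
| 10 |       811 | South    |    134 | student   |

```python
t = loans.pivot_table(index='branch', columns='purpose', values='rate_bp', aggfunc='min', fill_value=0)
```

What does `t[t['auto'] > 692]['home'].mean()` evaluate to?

808.0

pivot: rows=branch, cols=purpose, min(rate_bp):
purpose   auto  home  student
branch                       
Airport    692   501        0
Downtown  1123  1157      182
North     1009   459        0
South        0     0      811
filter rows where auto > 692:
purpose   auto  home  student
branch                       
Downtown  1123  1157      182
North     1009   459        0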